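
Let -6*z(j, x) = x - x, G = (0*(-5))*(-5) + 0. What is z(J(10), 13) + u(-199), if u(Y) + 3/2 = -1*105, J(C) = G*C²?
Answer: -213/2 ≈ -106.50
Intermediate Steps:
G = 0 (G = 0*(-5) + 0 = 0 + 0 = 0)
J(C) = 0 (J(C) = 0*C² = 0)
z(j, x) = 0 (z(j, x) = -(x - x)/6 = -⅙*0 = 0)
u(Y) = -213/2 (u(Y) = -3/2 - 1*105 = -3/2 - 105 = -213/2)
z(J(10), 13) + u(-199) = 0 - 213/2 = -213/2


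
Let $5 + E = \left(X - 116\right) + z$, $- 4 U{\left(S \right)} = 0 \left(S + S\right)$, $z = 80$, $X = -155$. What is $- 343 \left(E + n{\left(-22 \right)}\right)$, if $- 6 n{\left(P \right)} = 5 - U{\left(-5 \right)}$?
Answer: $\frac{405083}{6} \approx 67514.0$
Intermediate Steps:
$U{\left(S \right)} = 0$ ($U{\left(S \right)} = - \frac{0 \left(S + S\right)}{4} = - \frac{0 \cdot 2 S}{4} = \left(- \frac{1}{4}\right) 0 = 0$)
$n{\left(P \right)} = - \frac{5}{6}$ ($n{\left(P \right)} = - \frac{5 - 0}{6} = - \frac{5 + 0}{6} = \left(- \frac{1}{6}\right) 5 = - \frac{5}{6}$)
$E = -196$ ($E = -5 + \left(\left(-155 - 116\right) + 80\right) = -5 + \left(-271 + 80\right) = -5 - 191 = -196$)
$- 343 \left(E + n{\left(-22 \right)}\right) = - 343 \left(-196 - \frac{5}{6}\right) = \left(-343\right) \left(- \frac{1181}{6}\right) = \frac{405083}{6}$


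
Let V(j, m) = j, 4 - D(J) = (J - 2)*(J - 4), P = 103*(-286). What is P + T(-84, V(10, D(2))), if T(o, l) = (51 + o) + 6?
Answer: -29485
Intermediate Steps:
P = -29458
D(J) = 4 - (-4 + J)*(-2 + J) (D(J) = 4 - (J - 2)*(J - 4) = 4 - (-2 + J)*(-4 + J) = 4 - (-4 + J)*(-2 + J))
T(o, l) = 57 + o
P + T(-84, V(10, D(2))) = -29458 + (57 - 84) = -29458 - 27 = -29485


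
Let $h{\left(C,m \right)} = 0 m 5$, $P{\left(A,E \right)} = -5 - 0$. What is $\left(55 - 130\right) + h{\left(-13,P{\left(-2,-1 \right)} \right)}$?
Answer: $-75$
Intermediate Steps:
$P{\left(A,E \right)} = -5$ ($P{\left(A,E \right)} = -5 + 0 = -5$)
$h{\left(C,m \right)} = 0$ ($h{\left(C,m \right)} = 0 \cdot 5 = 0$)
$\left(55 - 130\right) + h{\left(-13,P{\left(-2,-1 \right)} \right)} = \left(55 - 130\right) + 0 = -75 + 0 = -75$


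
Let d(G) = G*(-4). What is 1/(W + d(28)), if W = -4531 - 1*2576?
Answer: -1/7219 ≈ -0.00013852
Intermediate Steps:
d(G) = -4*G
W = -7107 (W = -4531 - 2576 = -7107)
1/(W + d(28)) = 1/(-7107 - 4*28) = 1/(-7107 - 112) = 1/(-7219) = -1/7219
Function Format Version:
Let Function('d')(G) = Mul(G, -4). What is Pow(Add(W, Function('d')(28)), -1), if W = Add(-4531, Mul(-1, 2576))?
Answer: Rational(-1, 7219) ≈ -0.00013852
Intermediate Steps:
Function('d')(G) = Mul(-4, G)
W = -7107 (W = Add(-4531, -2576) = -7107)
Pow(Add(W, Function('d')(28)), -1) = Pow(Add(-7107, Mul(-4, 28)), -1) = Pow(Add(-7107, -112), -1) = Pow(-7219, -1) = Rational(-1, 7219)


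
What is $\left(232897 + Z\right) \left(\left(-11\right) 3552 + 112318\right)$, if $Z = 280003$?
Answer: $37567873400$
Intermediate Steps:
$\left(232897 + Z\right) \left(\left(-11\right) 3552 + 112318\right) = \left(232897 + 280003\right) \left(\left(-11\right) 3552 + 112318\right) = 512900 \left(-39072 + 112318\right) = 512900 \cdot 73246 = 37567873400$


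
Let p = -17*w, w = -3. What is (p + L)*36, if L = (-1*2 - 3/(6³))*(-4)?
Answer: 2126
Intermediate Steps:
p = 51 (p = -17*(-3) = 51)
L = 145/18 (L = (-2 - 3/216)*(-4) = (-2 - 3*1/216)*(-4) = (-2 - 1/72)*(-4) = -145/72*(-4) = 145/18 ≈ 8.0556)
(p + L)*36 = (51 + 145/18)*36 = (1063/18)*36 = 2126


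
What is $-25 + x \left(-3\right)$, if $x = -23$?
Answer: $44$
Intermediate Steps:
$-25 + x \left(-3\right) = -25 - -69 = -25 + 69 = 44$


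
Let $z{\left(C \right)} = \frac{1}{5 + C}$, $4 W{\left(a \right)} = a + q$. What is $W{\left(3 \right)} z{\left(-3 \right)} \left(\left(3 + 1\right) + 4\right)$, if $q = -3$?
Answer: $0$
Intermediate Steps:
$W{\left(a \right)} = - \frac{3}{4} + \frac{a}{4}$ ($W{\left(a \right)} = \frac{a - 3}{4} = \frac{-3 + a}{4} = - \frac{3}{4} + \frac{a}{4}$)
$W{\left(3 \right)} z{\left(-3 \right)} \left(\left(3 + 1\right) + 4\right) = \frac{- \frac{3}{4} + \frac{1}{4} \cdot 3}{5 - 3} \left(\left(3 + 1\right) + 4\right) = \frac{- \frac{3}{4} + \frac{3}{4}}{2} \left(4 + 4\right) = 0 \cdot \frac{1}{2} \cdot 8 = 0 \cdot 8 = 0$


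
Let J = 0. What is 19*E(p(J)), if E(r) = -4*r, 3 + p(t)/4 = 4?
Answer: -304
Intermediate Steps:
p(t) = 4 (p(t) = -12 + 4*4 = -12 + 16 = 4)
19*E(p(J)) = 19*(-4*4) = 19*(-16) = -304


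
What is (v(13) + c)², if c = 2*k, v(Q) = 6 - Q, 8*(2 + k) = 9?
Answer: 1225/16 ≈ 76.563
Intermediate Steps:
k = -7/8 (k = -2 + (⅛)*9 = -2 + 9/8 = -7/8 ≈ -0.87500)
c = -7/4 (c = 2*(-7/8) = -7/4 ≈ -1.7500)
(v(13) + c)² = ((6 - 1*13) - 7/4)² = ((6 - 13) - 7/4)² = (-7 - 7/4)² = (-35/4)² = 1225/16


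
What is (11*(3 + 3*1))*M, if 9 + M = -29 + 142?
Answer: 6864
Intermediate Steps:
M = 104 (M = -9 + (-29 + 142) = -9 + 113 = 104)
(11*(3 + 3*1))*M = (11*(3 + 3*1))*104 = (11*(3 + 3))*104 = (11*6)*104 = 66*104 = 6864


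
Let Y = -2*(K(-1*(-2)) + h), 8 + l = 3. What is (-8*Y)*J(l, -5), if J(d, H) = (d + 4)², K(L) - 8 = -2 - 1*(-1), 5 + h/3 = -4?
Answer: -320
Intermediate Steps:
l = -5 (l = -8 + 3 = -5)
h = -27 (h = -15 + 3*(-4) = -15 - 12 = -27)
K(L) = 7 (K(L) = 8 + (-2 - 1*(-1)) = 8 + (-2 + 1) = 8 - 1 = 7)
Y = 40 (Y = -2*(7 - 27) = -2*(-20) = 40)
J(d, H) = (4 + d)²
(-8*Y)*J(l, -5) = (-8*40)*(4 - 5)² = -320*(-1)² = -320*1 = -320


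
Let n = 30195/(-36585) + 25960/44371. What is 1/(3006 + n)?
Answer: 36073623/108428643277 ≈ 0.00033269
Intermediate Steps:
n = -8667461/36073623 (n = 30195*(-1/36585) + 25960*(1/44371) = -671/813 + 25960/44371 = -8667461/36073623 ≈ -0.24027)
1/(3006 + n) = 1/(3006 - 8667461/36073623) = 1/(108428643277/36073623) = 36073623/108428643277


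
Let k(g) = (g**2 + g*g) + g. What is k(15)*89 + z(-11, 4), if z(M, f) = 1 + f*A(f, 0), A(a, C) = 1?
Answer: 41390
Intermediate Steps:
k(g) = g + 2*g**2 (k(g) = (g**2 + g**2) + g = 2*g**2 + g = g + 2*g**2)
z(M, f) = 1 + f (z(M, f) = 1 + f*1 = 1 + f)
k(15)*89 + z(-11, 4) = (15*(1 + 2*15))*89 + (1 + 4) = (15*(1 + 30))*89 + 5 = (15*31)*89 + 5 = 465*89 + 5 = 41385 + 5 = 41390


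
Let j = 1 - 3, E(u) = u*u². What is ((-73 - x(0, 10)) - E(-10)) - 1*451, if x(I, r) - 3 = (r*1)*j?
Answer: 493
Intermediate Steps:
E(u) = u³
j = -2
x(I, r) = 3 - 2*r (x(I, r) = 3 + (r*1)*(-2) = 3 + r*(-2) = 3 - 2*r)
((-73 - x(0, 10)) - E(-10)) - 1*451 = ((-73 - (3 - 2*10)) - 1*(-10)³) - 1*451 = ((-73 - (3 - 20)) - 1*(-1000)) - 451 = ((-73 - 1*(-17)) + 1000) - 451 = ((-73 + 17) + 1000) - 451 = (-56 + 1000) - 451 = 944 - 451 = 493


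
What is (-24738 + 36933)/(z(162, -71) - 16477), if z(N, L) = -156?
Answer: -12195/16633 ≈ -0.73318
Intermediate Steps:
(-24738 + 36933)/(z(162, -71) - 16477) = (-24738 + 36933)/(-156 - 16477) = 12195/(-16633) = 12195*(-1/16633) = -12195/16633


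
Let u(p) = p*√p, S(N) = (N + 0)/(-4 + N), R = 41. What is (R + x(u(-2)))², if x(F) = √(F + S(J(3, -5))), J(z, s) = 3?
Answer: (41 + √(-3 - 2*I*√2))² ≈ 1739.4 - 157.58*I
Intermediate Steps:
S(N) = N/(-4 + N)
u(p) = p^(3/2)
x(F) = √(-3 + F) (x(F) = √(F + 3/(-4 + 3)) = √(F + 3/(-1)) = √(F + 3*(-1)) = √(F - 3) = √(-3 + F))
(R + x(u(-2)))² = (41 + √(-3 + (-2)^(3/2)))² = (41 + √(-3 - 2*I*√2))²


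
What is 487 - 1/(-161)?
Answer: 78408/161 ≈ 487.01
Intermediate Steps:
487 - 1/(-161) = 487 - 1*(-1/161) = 487 + 1/161 = 78408/161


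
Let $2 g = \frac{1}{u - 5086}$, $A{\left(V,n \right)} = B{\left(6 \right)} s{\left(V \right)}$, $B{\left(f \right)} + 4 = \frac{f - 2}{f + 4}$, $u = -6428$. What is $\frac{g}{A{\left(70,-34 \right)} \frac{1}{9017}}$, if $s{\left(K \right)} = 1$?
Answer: $\frac{45085}{414504} \approx 0.10877$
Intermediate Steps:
$B{\left(f \right)} = -4 + \frac{-2 + f}{4 + f}$ ($B{\left(f \right)} = -4 + \frac{f - 2}{f + 4} = -4 + \frac{-2 + f}{4 + f}$)
$A{\left(V,n \right)} = - \frac{18}{5}$ ($A{\left(V,n \right)} = \frac{3 \left(-6 - 6\right)}{4 + 6} \cdot 1 = \frac{3 \left(-6 - 6\right)}{10} \cdot 1 = 3 \cdot \frac{1}{10} \left(-12\right) 1 = \left(- \frac{18}{5}\right) 1 = - \frac{18}{5}$)
$g = - \frac{1}{23028}$ ($g = \frac{1}{2 \left(-6428 - 5086\right)} = \frac{1}{2 \left(-11514\right)} = \frac{1}{2} \left(- \frac{1}{11514}\right) = - \frac{1}{23028} \approx -4.3425 \cdot 10^{-5}$)
$\frac{g}{A{\left(70,-34 \right)} \frac{1}{9017}} = - \frac{1}{23028 \left(- \frac{18}{5 \cdot 9017}\right)} = - \frac{1}{23028 \left(\left(- \frac{18}{5}\right) \frac{1}{9017}\right)} = - \frac{1}{23028 \left(- \frac{18}{45085}\right)} = \left(- \frac{1}{23028}\right) \left(- \frac{45085}{18}\right) = \frac{45085}{414504}$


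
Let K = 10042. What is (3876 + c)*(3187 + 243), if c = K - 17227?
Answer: -11349870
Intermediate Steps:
c = -7185 (c = 10042 - 17227 = -7185)
(3876 + c)*(3187 + 243) = (3876 - 7185)*(3187 + 243) = -3309*3430 = -11349870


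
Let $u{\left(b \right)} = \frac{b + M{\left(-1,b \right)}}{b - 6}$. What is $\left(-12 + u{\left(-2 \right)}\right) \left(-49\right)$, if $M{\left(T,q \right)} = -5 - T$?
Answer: $\frac{2205}{4} \approx 551.25$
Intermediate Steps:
$u{\left(b \right)} = \frac{-4 + b}{-6 + b}$ ($u{\left(b \right)} = \frac{b - 4}{b - 6} = \frac{b + \left(-5 + 1\right)}{-6 + b} = \frac{b - 4}{-6 + b} = \frac{-4 + b}{-6 + b}$)
$\left(-12 + u{\left(-2 \right)}\right) \left(-49\right) = \left(-12 + \frac{-4 - 2}{-6 - 2}\right) \left(-49\right) = \left(-12 + \frac{1}{-8} \left(-6\right)\right) \left(-49\right) = \left(-12 - - \frac{3}{4}\right) \left(-49\right) = \left(-12 + \frac{3}{4}\right) \left(-49\right) = \left(- \frac{45}{4}\right) \left(-49\right) = \frac{2205}{4}$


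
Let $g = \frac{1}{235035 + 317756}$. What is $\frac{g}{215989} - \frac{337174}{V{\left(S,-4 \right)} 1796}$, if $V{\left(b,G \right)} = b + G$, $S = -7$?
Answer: $\frac{20128744157342391}{1179401346403522} \approx 17.067$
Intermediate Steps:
$V{\left(b,G \right)} = G + b$
$g = \frac{1}{552791} \approx 1.809 \cdot 10^{-6}$
$\frac{g}{215989} - \frac{337174}{V{\left(S,-4 \right)} 1796} = \frac{1}{552791 \cdot 215989} - \frac{337174}{\left(-4 - 7\right) 1796} = \frac{1}{552791} \cdot \frac{1}{215989} - \frac{337174}{\left(-11\right) 1796} = \frac{1}{119396775299} - \frac{337174}{-19756} = \frac{1}{119396775299} - - \frac{168587}{9878} = \frac{1}{119396775299} + \frac{168587}{9878} = \frac{20128744157342391}{1179401346403522}$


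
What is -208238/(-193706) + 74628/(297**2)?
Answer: 607858465/316418751 ≈ 1.9211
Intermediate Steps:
-208238/(-193706) + 74628/(297**2) = -208238*(-1/193706) + 74628/88209 = 104119/96853 + 74628*(1/88209) = 104119/96853 + 2764/3267 = 607858465/316418751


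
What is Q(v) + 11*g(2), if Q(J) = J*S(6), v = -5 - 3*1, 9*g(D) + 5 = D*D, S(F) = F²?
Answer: -2603/9 ≈ -289.22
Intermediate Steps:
g(D) = -5/9 + D²/9 (g(D) = -5/9 + (D*D)/9 = -5/9 + D²/9)
v = -8 (v = -5 - 3 = -8)
Q(J) = 36*J (Q(J) = J*6² = J*36 = 36*J)
Q(v) + 11*g(2) = 36*(-8) + 11*(-5/9 + (⅑)*2²) = -288 + 11*(-5/9 + (⅑)*4) = -288 + 11*(-5/9 + 4/9) = -288 + 11*(-⅑) = -288 - 11/9 = -2603/9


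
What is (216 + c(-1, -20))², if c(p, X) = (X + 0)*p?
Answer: 55696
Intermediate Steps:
c(p, X) = X*p
(216 + c(-1, -20))² = (216 - 20*(-1))² = (216 + 20)² = 236² = 55696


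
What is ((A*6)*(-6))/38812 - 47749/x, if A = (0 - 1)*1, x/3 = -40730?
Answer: 464408257/1185609570 ≈ 0.39170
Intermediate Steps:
x = -122190 (x = 3*(-40730) = -122190)
A = -1 (A = -1*1 = -1)
((A*6)*(-6))/38812 - 47749/x = (-1*6*(-6))/38812 - 47749/(-122190) = -6*(-6)*(1/38812) - 47749*(-1/122190) = 36*(1/38812) + 47749/122190 = 9/9703 + 47749/122190 = 464408257/1185609570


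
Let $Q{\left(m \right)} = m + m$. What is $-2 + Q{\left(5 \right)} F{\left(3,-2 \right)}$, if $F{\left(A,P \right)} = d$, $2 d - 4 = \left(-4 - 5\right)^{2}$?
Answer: $423$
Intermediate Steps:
$d = \frac{85}{2}$ ($d = 2 + \frac{\left(-4 - 5\right)^{2}}{2} = 2 + \frac{\left(-9\right)^{2}}{2} = 2 + \frac{1}{2} \cdot 81 = 2 + \frac{81}{2} = \frac{85}{2} \approx 42.5$)
$F{\left(A,P \right)} = \frac{85}{2}$
$Q{\left(m \right)} = 2 m$
$-2 + Q{\left(5 \right)} F{\left(3,-2 \right)} = -2 + 2 \cdot 5 \cdot \frac{85}{2} = -2 + 10 \cdot \frac{85}{2} = -2 + 425 = 423$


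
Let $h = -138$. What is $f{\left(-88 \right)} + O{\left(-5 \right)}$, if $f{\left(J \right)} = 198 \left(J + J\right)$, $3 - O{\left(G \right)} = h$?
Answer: $-34707$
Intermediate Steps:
$O{\left(G \right)} = 141$ ($O{\left(G \right)} = 3 - -138 = 3 + 138 = 141$)
$f{\left(J \right)} = 396 J$ ($f{\left(J \right)} = 198 \cdot 2 J = 396 J$)
$f{\left(-88 \right)} + O{\left(-5 \right)} = 396 \left(-88\right) + 141 = -34848 + 141 = -34707$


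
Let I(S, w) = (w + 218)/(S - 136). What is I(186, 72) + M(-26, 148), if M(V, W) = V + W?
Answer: 639/5 ≈ 127.80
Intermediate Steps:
I(S, w) = (218 + w)/(-136 + S)
I(186, 72) + M(-26, 148) = (218 + 72)/(-136 + 186) + (-26 + 148) = 290/50 + 122 = (1/50)*290 + 122 = 29/5 + 122 = 639/5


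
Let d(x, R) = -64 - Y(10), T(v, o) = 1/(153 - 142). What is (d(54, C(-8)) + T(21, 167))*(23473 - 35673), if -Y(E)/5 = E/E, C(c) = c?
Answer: 7905600/11 ≈ 7.1869e+5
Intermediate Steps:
Y(E) = -5 (Y(E) = -5*E/E = -5*1 = -5)
T(v, o) = 1/11
d(x, R) = -59 (d(x, R) = -64 - 1*(-5) = -64 + 5 = -59)
(d(54, C(-8)) + T(21, 167))*(23473 - 35673) = (-59 + 1/11)*(23473 - 35673) = -648/11*(-12200) = 7905600/11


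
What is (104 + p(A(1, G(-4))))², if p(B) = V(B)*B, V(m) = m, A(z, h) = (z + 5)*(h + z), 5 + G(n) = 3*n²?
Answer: 4872040000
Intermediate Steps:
G(n) = -5 + 3*n²
A(z, h) = (5 + z)*(h + z)
p(B) = B² (p(B) = B*B = B²)
(104 + p(A(1, G(-4))))² = (104 + (1² + 5*(-5 + 3*(-4)²) + 5*1 + (-5 + 3*(-4)²)*1)²)² = (104 + (1 + 5*(-5 + 3*16) + 5 + (-5 + 3*16)*1)²)² = (104 + (1 + 5*(-5 + 48) + 5 + (-5 + 48)*1)²)² = (104 + (1 + 5*43 + 5 + 43*1)²)² = (104 + (1 + 215 + 5 + 43)²)² = (104 + 264²)² = (104 + 69696)² = 69800² = 4872040000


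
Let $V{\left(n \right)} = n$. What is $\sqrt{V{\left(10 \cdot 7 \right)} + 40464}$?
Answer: $\sqrt{40534} \approx 201.33$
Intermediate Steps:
$\sqrt{V{\left(10 \cdot 7 \right)} + 40464} = \sqrt{10 \cdot 7 + 40464} = \sqrt{70 + 40464} = \sqrt{40534}$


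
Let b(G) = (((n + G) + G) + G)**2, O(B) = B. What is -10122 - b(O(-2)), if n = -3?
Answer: -10203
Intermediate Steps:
b(G) = (-3 + 3*G)**2 (b(G) = (((-3 + G) + G) + G)**2 = ((-3 + 2*G) + G)**2 = (-3 + 3*G)**2)
-10122 - b(O(-2)) = -10122 - 9*(-1 - 2)**2 = -10122 - 9*(-3)**2 = -10122 - 9*9 = -10122 - 1*81 = -10122 - 81 = -10203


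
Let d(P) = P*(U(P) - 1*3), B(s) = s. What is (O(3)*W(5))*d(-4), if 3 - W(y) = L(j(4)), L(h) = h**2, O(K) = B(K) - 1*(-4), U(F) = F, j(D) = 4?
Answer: -2548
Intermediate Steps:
O(K) = 4 + K (O(K) = K - 1*(-4) = K + 4 = 4 + K)
W(y) = -13 (W(y) = 3 - 1*4**2 = 3 - 1*16 = 3 - 16 = -13)
d(P) = P*(-3 + P) (d(P) = P*(P - 1*3) = P*(P - 3) = P*(-3 + P))
(O(3)*W(5))*d(-4) = ((4 + 3)*(-13))*(-4*(-3 - 4)) = (7*(-13))*(-4*(-7)) = -91*28 = -2548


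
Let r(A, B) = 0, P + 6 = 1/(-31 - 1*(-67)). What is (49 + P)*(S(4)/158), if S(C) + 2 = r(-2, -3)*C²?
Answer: -1549/2844 ≈ -0.54466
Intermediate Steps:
P = -215/36 (P = -6 + 1/(-31 - 1*(-67)) = -6 + 1/(-31 + 67) = -6 + 1/36 = -215/36 ≈ -5.9722)
S(C) = -2 (S(C) = -2 + 0*C² = -2 + 0 = -2)
(49 + P)*(S(4)/158) = (49 - 215/36)*(-2/158) = 1549*(-2*1/158)/36 = (1549/36)*(-1/79) = -1549/2844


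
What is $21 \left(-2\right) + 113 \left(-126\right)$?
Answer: $-14280$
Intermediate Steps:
$21 \left(-2\right) + 113 \left(-126\right) = -42 - 14238 = -14280$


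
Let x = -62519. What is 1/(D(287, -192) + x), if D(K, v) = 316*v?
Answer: -1/123191 ≈ -8.1175e-6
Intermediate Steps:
1/(D(287, -192) + x) = 1/(316*(-192) - 62519) = 1/(-60672 - 62519) = 1/(-123191) = -1/123191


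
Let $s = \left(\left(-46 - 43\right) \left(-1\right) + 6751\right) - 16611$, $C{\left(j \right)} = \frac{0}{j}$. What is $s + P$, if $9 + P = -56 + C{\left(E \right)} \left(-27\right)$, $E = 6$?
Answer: $-9836$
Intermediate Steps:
$C{\left(j \right)} = 0$
$P = -65$ ($P = -9 + \left(-56 + 0 \left(-27\right)\right) = -9 + \left(-56 + 0\right) = -9 - 56 = -65$)
$s = -9771$ ($s = \left(\left(-46 - 43\right) \left(-1\right) + 6751\right) - 16611 = \left(\left(-89\right) \left(-1\right) + 6751\right) - 16611 = \left(89 + 6751\right) - 16611 = 6840 - 16611 = -9771$)
$s + P = -9771 - 65 = -9836$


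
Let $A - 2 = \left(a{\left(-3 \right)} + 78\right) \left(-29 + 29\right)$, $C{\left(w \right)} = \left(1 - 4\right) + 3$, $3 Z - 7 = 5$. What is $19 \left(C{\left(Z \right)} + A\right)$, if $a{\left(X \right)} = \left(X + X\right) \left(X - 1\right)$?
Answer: $38$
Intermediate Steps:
$Z = 4$ ($Z = \frac{7}{3} + \frac{1}{3} \cdot 5 = \frac{7}{3} + \frac{5}{3} = 4$)
$C{\left(w \right)} = 0$ ($C{\left(w \right)} = -3 + 3 = 0$)
$a{\left(X \right)} = 2 X \left(-1 + X\right)$
$A = 2$ ($A = 2 + \left(2 \left(-3\right) \left(-1 - 3\right) + 78\right) \left(-29 + 29\right) = 2 + \left(2 \left(-3\right) \left(-4\right) + 78\right) 0 = 2 + \left(24 + 78\right) 0 = 2 + 102 \cdot 0 = 2 + 0 = 2$)
$19 \left(C{\left(Z \right)} + A\right) = 19 \left(0 + 2\right) = 19 \cdot 2 = 38$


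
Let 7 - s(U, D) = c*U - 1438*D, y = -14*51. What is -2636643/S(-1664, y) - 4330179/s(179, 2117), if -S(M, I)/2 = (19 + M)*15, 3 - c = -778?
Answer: -93710745733/1706366725 ≈ -54.918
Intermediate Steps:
c = 781 (c = 3 - 1*(-778) = 3 + 778 = 781)
y = -714
S(M, I) = -570 - 30*M (S(M, I) = -2*(19 + M)*15 = -2*(285 + 15*M) = -570 - 30*M)
s(U, D) = 7 - 781*U + 1438*D (s(U, D) = 7 - (781*U - 1438*D) = 7 - (-1438*D + 781*U) = 7 + (-781*U + 1438*D) = 7 - 781*U + 1438*D)
-2636643/S(-1664, y) - 4330179/s(179, 2117) = -2636643/(-570 - 30*(-1664)) - 4330179/(7 - 781*179 + 1438*2117) = -2636643/(-570 + 49920) - 4330179/(7 - 139799 + 3044246) = -2636643/49350 - 4330179/2904454 = -2636643*1/49350 - 4330179*1/2904454 = -878881/16450 - 618597/414922 = -93710745733/1706366725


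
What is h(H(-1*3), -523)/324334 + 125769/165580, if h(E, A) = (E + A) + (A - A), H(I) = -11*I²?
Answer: 20344086043/26851611860 ≈ 0.75765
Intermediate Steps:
h(E, A) = A + E (h(E, A) = (A + E) + 0 = A + E)
h(H(-1*3), -523)/324334 + 125769/165580 = (-523 - 11*(-1*3)²)/324334 + 125769/165580 = (-523 - 11*(-3)²)*(1/324334) + 125769*(1/165580) = (-523 - 11*9)*(1/324334) + 125769/165580 = (-523 - 99)*(1/324334) + 125769/165580 = -622*1/324334 + 125769/165580 = -311/162167 + 125769/165580 = 20344086043/26851611860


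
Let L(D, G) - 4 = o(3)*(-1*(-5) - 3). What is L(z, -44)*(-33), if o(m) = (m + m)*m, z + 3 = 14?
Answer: -1320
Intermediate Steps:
z = 11 (z = -3 + 14 = 11)
o(m) = 2*m² (o(m) = (2*m)*m = 2*m²)
L(D, G) = 40 (L(D, G) = 4 + (2*3²)*(-1*(-5) - 3) = 4 + (2*9)*(5 - 3) = 4 + 18*2 = 4 + 36 = 40)
L(z, -44)*(-33) = 40*(-33) = -1320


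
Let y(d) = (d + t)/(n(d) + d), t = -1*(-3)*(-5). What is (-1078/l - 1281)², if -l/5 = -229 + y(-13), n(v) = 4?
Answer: 169808707158489/103327225 ≈ 1.6434e+6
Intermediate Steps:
t = -15 (t = 3*(-5) = -15)
y(d) = (-15 + d)/(4 + d) (y(d) = (d - 15)/(4 + d) = (-15 + d)/(4 + d))
l = 10165/9 (l = -5*(-229 + (-15 - 13)/(4 - 13)) = -5*(-229 - 28/(-9)) = -5*(-229 - ⅑*(-28)) = -5*(-229 + 28/9) = -5*(-2033/9) = 10165/9 ≈ 1129.4)
(-1078/l - 1281)² = (-1078/10165/9 - 1281)² = (-1078*9/10165 - 1281)² = (-9702/10165 - 1281)² = (-13031067/10165)² = 169808707158489/103327225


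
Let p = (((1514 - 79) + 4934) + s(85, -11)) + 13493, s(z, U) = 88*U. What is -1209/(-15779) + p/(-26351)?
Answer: -8589357/13412659 ≈ -0.64039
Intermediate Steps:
p = 18894 (p = (((1514 - 79) + 4934) + 88*(-11)) + 13493 = ((1435 + 4934) - 968) + 13493 = (6369 - 968) + 13493 = 5401 + 13493 = 18894)
-1209/(-15779) + p/(-26351) = -1209/(-15779) + 18894/(-26351) = -1209*(-1/15779) + 18894*(-1/26351) = 39/509 - 18894/26351 = -8589357/13412659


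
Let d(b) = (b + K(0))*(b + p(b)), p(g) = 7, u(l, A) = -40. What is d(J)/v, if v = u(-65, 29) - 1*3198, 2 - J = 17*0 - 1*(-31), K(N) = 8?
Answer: -231/1619 ≈ -0.14268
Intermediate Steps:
J = -29 (J = 2 - (17*0 - 1*(-31)) = 2 - (0 + 31) = 2 - 1*31 = 2 - 31 = -29)
d(b) = (7 + b)*(8 + b) (d(b) = (b + 8)*(b + 7) = (8 + b)*(7 + b) = (7 + b)*(8 + b))
v = -3238 (v = -40 - 1*3198 = -40 - 3198 = -3238)
d(J)/v = (56 + (-29)² + 15*(-29))/(-3238) = (56 + 841 - 435)*(-1/3238) = 462*(-1/3238) = -231/1619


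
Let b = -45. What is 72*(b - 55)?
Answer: -7200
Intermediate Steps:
72*(b - 55) = 72*(-45 - 55) = 72*(-100) = -7200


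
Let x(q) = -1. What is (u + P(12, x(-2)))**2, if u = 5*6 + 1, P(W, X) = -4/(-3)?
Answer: 9409/9 ≈ 1045.4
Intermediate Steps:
P(W, X) = 4/3 (P(W, X) = -4*(-1/3) = 4/3)
u = 31 (u = 30 + 1 = 31)
(u + P(12, x(-2)))**2 = (31 + 4/3)**2 = (97/3)**2 = 9409/9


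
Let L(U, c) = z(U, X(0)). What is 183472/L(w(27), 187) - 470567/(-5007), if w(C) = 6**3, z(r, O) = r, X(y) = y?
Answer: 42511949/45063 ≈ 943.39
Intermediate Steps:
w(C) = 216
L(U, c) = U
183472/L(w(27), 187) - 470567/(-5007) = 183472/216 - 470567/(-5007) = 183472*(1/216) - 470567*(-1/5007) = 22934/27 + 470567/5007 = 42511949/45063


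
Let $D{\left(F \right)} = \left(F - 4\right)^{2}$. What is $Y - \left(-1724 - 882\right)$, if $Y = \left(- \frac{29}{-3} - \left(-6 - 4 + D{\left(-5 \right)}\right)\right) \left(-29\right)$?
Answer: $\frac{13154}{3} \approx 4384.7$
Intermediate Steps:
$D{\left(F \right)} = \left(-4 + F\right)^{2}$
$Y = \frac{5336}{3}$ ($Y = \left(- \frac{29}{-3} - \left(-6 - 4 + \left(-4 - 5\right)^{2}\right)\right) \left(-29\right) = \left(\left(-29\right) \left(- \frac{1}{3}\right) + \left(6 - \left(-4 + \left(-9\right)^{2}\right)\right)\right) \left(-29\right) = \left(\frac{29}{3} + \left(6 - \left(-4 + 81\right)\right)\right) \left(-29\right) = \left(\frac{29}{3} + \left(6 - 77\right)\right) \left(-29\right) = \left(\frac{29}{3} - 71\right) \left(-29\right) = \left(- \frac{184}{3}\right) \left(-29\right) = \frac{5336}{3} \approx 1778.7$)
$Y - \left(-1724 - 882\right) = \frac{5336}{3} - \left(-1724 - 882\right) = \frac{5336}{3} - -2606 = \frac{5336}{3} + 2606 = \frac{13154}{3}$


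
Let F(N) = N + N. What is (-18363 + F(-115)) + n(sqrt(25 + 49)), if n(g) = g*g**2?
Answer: -18593 + 74*sqrt(74) ≈ -17956.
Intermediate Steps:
n(g) = g**3
F(N) = 2*N
(-18363 + F(-115)) + n(sqrt(25 + 49)) = (-18363 + 2*(-115)) + (sqrt(25 + 49))**3 = (-18363 - 230) + (sqrt(74))**3 = -18593 + 74*sqrt(74)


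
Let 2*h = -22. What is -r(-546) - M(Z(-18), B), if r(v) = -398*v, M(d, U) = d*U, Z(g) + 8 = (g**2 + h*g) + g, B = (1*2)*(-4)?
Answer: -213340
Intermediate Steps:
B = -8 (B = 2*(-4) = -8)
h = -11 (h = (1/2)*(-22) = -11)
Z(g) = -8 + g**2 - 10*g (Z(g) = -8 + ((g**2 - 11*g) + g) = -8 + (g**2 - 10*g) = -8 + g**2 - 10*g)
M(d, U) = U*d
-r(-546) - M(Z(-18), B) = -(-398)*(-546) - (-8)*(-8 + (-18)**2 - 10*(-18)) = -1*217308 - (-8)*(-8 + 324 + 180) = -217308 - (-8)*496 = -217308 - 1*(-3968) = -217308 + 3968 = -213340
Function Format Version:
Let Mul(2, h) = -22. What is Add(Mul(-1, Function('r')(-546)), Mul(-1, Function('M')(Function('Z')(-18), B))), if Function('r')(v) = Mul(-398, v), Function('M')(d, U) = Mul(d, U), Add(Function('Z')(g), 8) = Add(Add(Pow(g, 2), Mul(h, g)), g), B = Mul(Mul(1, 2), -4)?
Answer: -213340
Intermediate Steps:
B = -8 (B = Mul(2, -4) = -8)
h = -11 (h = Mul(Rational(1, 2), -22) = -11)
Function('Z')(g) = Add(-8, Pow(g, 2), Mul(-10, g)) (Function('Z')(g) = Add(-8, Add(Add(Pow(g, 2), Mul(-11, g)), g)) = Add(-8, Add(Pow(g, 2), Mul(-10, g))) = Add(-8, Pow(g, 2), Mul(-10, g)))
Function('M')(d, U) = Mul(U, d)
Add(Mul(-1, Function('r')(-546)), Mul(-1, Function('M')(Function('Z')(-18), B))) = Add(Mul(-1, Mul(-398, -546)), Mul(-1, Mul(-8, Add(-8, Pow(-18, 2), Mul(-10, -18))))) = Add(Mul(-1, 217308), Mul(-1, Mul(-8, Add(-8, 324, 180)))) = Add(-217308, Mul(-1, Mul(-8, 496))) = Add(-217308, Mul(-1, -3968)) = Add(-217308, 3968) = -213340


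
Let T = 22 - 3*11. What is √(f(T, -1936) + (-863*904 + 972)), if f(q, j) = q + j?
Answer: I*√781127 ≈ 883.81*I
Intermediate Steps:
T = -11 (T = 22 - 33 = -11)
f(q, j) = j + q
√(f(T, -1936) + (-863*904 + 972)) = √((-1936 - 11) + (-863*904 + 972)) = √(-1947 + (-780152 + 972)) = √(-1947 - 779180) = √(-781127) = I*√781127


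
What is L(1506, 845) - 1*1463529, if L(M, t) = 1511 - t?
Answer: -1462863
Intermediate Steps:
L(1506, 845) - 1*1463529 = (1511 - 1*845) - 1*1463529 = (1511 - 845) - 1463529 = 666 - 1463529 = -1462863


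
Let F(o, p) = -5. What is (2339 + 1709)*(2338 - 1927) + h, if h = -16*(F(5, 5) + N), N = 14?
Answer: 1663584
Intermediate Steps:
h = -144 (h = -16*(-5 + 14) = -16*9 = -144)
(2339 + 1709)*(2338 - 1927) + h = (2339 + 1709)*(2338 - 1927) - 144 = 4048*411 - 144 = 1663728 - 144 = 1663584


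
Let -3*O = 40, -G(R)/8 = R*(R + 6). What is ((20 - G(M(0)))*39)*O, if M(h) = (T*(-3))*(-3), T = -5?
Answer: -7311200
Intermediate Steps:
M(h) = -45 (M(h) = -5*(-3)*(-3) = 15*(-3) = -45)
G(R) = -8*R*(6 + R) (G(R) = -8*R*(R + 6) = -8*R*(6 + R))
O = -40/3 (O = -⅓*40 = -40/3 ≈ -13.333)
((20 - G(M(0)))*39)*O = ((20 - (-8)*(-45)*(6 - 45))*39)*(-40/3) = ((20 - (-8)*(-45)*(-39))*39)*(-40/3) = ((20 - 1*(-14040))*39)*(-40/3) = ((20 + 14040)*39)*(-40/3) = (14060*39)*(-40/3) = 548340*(-40/3) = -7311200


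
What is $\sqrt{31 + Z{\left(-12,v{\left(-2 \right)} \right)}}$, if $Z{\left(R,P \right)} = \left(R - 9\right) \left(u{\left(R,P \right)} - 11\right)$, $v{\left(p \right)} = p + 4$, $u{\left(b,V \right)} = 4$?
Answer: $\sqrt{178} \approx 13.342$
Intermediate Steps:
$v{\left(p \right)} = 4 + p$
$Z{\left(R,P \right)} = 63 - 7 R$ ($Z{\left(R,P \right)} = \left(R - 9\right) \left(4 - 11\right) = \left(-9 + R\right) \left(-7\right) = 63 - 7 R$)
$\sqrt{31 + Z{\left(-12,v{\left(-2 \right)} \right)}} = \sqrt{31 + \left(63 - -84\right)} = \sqrt{31 + \left(63 + 84\right)} = \sqrt{31 + 147} = \sqrt{178}$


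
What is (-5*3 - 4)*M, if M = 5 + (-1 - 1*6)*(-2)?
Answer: -361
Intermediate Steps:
M = 19 (M = 5 + (-1 - 6)*(-2) = 5 - 7*(-2) = 5 + 14 = 19)
(-5*3 - 4)*M = (-5*3 - 4)*19 = (-15 - 4)*19 = -19*19 = -361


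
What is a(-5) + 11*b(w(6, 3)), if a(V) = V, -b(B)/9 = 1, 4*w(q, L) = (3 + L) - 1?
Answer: -104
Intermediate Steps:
w(q, L) = ½ + L/4 (w(q, L) = ((3 + L) - 1)/4 = (2 + L)/4 = ½ + L/4)
b(B) = -9 (b(B) = -9*1 = -9)
a(-5) + 11*b(w(6, 3)) = -5 + 11*(-9) = -5 - 99 = -104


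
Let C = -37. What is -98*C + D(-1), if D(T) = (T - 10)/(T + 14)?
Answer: 47127/13 ≈ 3625.2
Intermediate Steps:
D(T) = (-10 + T)/(14 + T)
-98*C + D(-1) = -98*(-37) + (-10 - 1)/(14 - 1) = 3626 - 11/13 = 47127/13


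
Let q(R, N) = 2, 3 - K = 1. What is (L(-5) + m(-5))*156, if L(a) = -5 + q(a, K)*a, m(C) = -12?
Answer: -4212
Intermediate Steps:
K = 2 (K = 3 - 1*1 = 3 - 1 = 2)
L(a) = -5 + 2*a
(L(-5) + m(-5))*156 = ((-5 + 2*(-5)) - 12)*156 = ((-5 - 10) - 12)*156 = (-15 - 12)*156 = -27*156 = -4212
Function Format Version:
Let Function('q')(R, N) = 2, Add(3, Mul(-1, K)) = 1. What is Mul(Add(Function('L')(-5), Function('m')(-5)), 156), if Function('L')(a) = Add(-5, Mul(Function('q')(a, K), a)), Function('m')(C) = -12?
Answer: -4212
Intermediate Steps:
K = 2 (K = Add(3, Mul(-1, 1)) = Add(3, -1) = 2)
Function('L')(a) = Add(-5, Mul(2, a))
Mul(Add(Function('L')(-5), Function('m')(-5)), 156) = Mul(Add(Add(-5, Mul(2, -5)), -12), 156) = Mul(Add(Add(-5, -10), -12), 156) = Mul(Add(-15, -12), 156) = Mul(-27, 156) = -4212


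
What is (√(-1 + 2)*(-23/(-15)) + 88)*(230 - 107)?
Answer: 55063/5 ≈ 11013.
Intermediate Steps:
(√(-1 + 2)*(-23/(-15)) + 88)*(230 - 107) = (√1*(-23*(-1/15)) + 88)*123 = (1*(23/15) + 88)*123 = (23/15 + 88)*123 = (1343/15)*123 = 55063/5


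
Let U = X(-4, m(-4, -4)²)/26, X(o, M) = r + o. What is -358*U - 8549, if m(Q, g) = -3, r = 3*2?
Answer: -111495/13 ≈ -8576.5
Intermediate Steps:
r = 6
X(o, M) = 6 + o
U = 1/13 (U = (6 - 4)/26 = 2*(1/26) = 1/13 ≈ 0.076923)
-358*U - 8549 = -358*1/13 - 8549 = -358/13 - 8549 = -111495/13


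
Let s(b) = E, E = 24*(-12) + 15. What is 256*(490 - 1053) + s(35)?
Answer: -144401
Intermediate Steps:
E = -273 (E = -288 + 15 = -273)
s(b) = -273
256*(490 - 1053) + s(35) = 256*(490 - 1053) - 273 = 256*(-563) - 273 = -144128 - 273 = -144401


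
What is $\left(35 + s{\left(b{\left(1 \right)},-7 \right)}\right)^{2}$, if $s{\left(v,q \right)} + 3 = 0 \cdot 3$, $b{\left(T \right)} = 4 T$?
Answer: $1024$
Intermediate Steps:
$s{\left(v,q \right)} = -3$ ($s{\left(v,q \right)} = -3 + 0 \cdot 3 = -3 + 0 = -3$)
$\left(35 + s{\left(b{\left(1 \right)},-7 \right)}\right)^{2} = \left(35 - 3\right)^{2} = 32^{2} = 1024$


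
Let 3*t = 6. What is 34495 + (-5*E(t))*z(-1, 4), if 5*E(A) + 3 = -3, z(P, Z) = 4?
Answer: 34519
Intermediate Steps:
t = 2 (t = (⅓)*6 = 2)
E(A) = -6/5 (E(A) = -⅗ + (⅕)*(-3) = -⅗ - ⅗ = -6/5)
34495 + (-5*E(t))*z(-1, 4) = 34495 - 5*(-6/5)*4 = 34495 + 6*4 = 34495 + 24 = 34519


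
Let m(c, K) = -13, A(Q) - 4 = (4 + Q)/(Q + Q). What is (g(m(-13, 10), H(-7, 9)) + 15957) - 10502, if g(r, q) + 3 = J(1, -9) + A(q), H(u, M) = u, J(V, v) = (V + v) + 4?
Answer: 76331/14 ≈ 5452.2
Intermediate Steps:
J(V, v) = 4 + V + v
A(Q) = 4 + (4 + Q)/(2*Q) (A(Q) = 4 + (4 + Q)/(Q + Q) = 4 + (4 + Q)/((2*Q)) = 4 + (4 + Q)*(1/(2*Q)) = 4 + (4 + Q)/(2*Q))
g(r, q) = -5/2 + 2/q (g(r, q) = -3 + ((4 + 1 - 9) + (9/2 + 2/q)) = -3 + (-4 + (9/2 + 2/q)) = -3 + (1/2 + 2/q) = -5/2 + 2/q)
(g(m(-13, 10), H(-7, 9)) + 15957) - 10502 = ((-5/2 + 2/(-7)) + 15957) - 10502 = ((-5/2 + 2*(-1/7)) + 15957) - 10502 = ((-5/2 - 2/7) + 15957) - 10502 = (-39/14 + 15957) - 10502 = 223359/14 - 10502 = 76331/14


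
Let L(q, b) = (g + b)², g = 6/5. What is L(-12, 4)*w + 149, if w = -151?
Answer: -98351/25 ≈ -3934.0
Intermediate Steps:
g = 6/5 (g = 6*(⅕) = 6/5 ≈ 1.2000)
L(q, b) = (6/5 + b)²
L(-12, 4)*w + 149 = ((6 + 5*4)²/25)*(-151) + 149 = ((6 + 20)²/25)*(-151) + 149 = ((1/25)*26²)*(-151) + 149 = ((1/25)*676)*(-151) + 149 = (676/25)*(-151) + 149 = -102076/25 + 149 = -98351/25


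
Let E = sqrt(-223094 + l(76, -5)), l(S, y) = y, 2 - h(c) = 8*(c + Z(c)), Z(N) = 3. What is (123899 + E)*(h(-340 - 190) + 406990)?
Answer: 50948259992 + 411208*I*sqrt(223099) ≈ 5.0948e+10 + 1.9423e+8*I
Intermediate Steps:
h(c) = -22 - 8*c (h(c) = 2 - 8*(c + 3) = 2 - 8*(3 + c) = 2 - (24 + 8*c) = 2 + (-24 - 8*c) = -22 - 8*c)
E = I*sqrt(223099) (E = sqrt(-223094 - 5) = sqrt(-223099) = I*sqrt(223099) ≈ 472.33*I)
(123899 + E)*(h(-340 - 190) + 406990) = (123899 + I*sqrt(223099))*((-22 - 8*(-340 - 190)) + 406990) = (123899 + I*sqrt(223099))*((-22 - 8*(-530)) + 406990) = (123899 + I*sqrt(223099))*((-22 + 4240) + 406990) = (123899 + I*sqrt(223099))*(4218 + 406990) = (123899 + I*sqrt(223099))*411208 = 50948259992 + 411208*I*sqrt(223099)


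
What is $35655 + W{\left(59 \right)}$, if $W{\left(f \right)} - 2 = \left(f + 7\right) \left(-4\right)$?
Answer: $35393$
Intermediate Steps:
$W{\left(f \right)} = -26 - 4 f$ ($W{\left(f \right)} = 2 + \left(f + 7\right) \left(-4\right) = 2 + \left(7 + f\right) \left(-4\right) = 2 - \left(28 + 4 f\right) = -26 - 4 f$)
$35655 + W{\left(59 \right)} = 35655 - 262 = 35393$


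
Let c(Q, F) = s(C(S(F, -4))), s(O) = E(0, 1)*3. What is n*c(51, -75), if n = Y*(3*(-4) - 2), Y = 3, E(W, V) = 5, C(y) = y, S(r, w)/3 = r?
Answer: -630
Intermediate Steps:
S(r, w) = 3*r
s(O) = 15 (s(O) = 5*3 = 15)
c(Q, F) = 15
n = -42 (n = 3*(3*(-4) - 2) = 3*(-12 - 2) = 3*(-14) = -42)
n*c(51, -75) = -42*15 = -630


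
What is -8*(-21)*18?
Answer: 3024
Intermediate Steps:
-8*(-21)*18 = 168*18 = 3024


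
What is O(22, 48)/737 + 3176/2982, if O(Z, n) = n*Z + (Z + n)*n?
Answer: 7754612/1098867 ≈ 7.0569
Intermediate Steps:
O(Z, n) = Z*n + n*(Z + n)
O(22, 48)/737 + 3176/2982 = (48*(48 + 2*22))/737 + 3176/2982 = (48*(48 + 44))*(1/737) + 3176*(1/2982) = (48*92)*(1/737) + 1588/1491 = 4416*(1/737) + 1588/1491 = 4416/737 + 1588/1491 = 7754612/1098867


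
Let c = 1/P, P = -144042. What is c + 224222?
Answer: 32297385323/144042 ≈ 2.2422e+5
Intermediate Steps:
c = -1/144042 (c = 1/(-144042) = -1/144042 ≈ -6.9424e-6)
c + 224222 = -1/144042 + 224222 = 32297385323/144042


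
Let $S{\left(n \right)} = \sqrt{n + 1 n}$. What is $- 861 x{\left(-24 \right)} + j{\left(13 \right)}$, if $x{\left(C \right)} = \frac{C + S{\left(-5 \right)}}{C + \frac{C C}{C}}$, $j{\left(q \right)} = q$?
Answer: $- \frac{835}{2} + \frac{287 i \sqrt{10}}{16} \approx -417.5 + 56.723 i$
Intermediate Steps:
$S{\left(n \right)} = \sqrt{2} \sqrt{n}$ ($S{\left(n \right)} = \sqrt{n + n} = \sqrt{2 n} = \sqrt{2} \sqrt{n}$)
$x{\left(C \right)} = \frac{C + i \sqrt{10}}{2 C}$ ($x{\left(C \right)} = \frac{C + \sqrt{2} \sqrt{-5}}{C + \frac{C C}{C}} = \frac{C + \sqrt{2} i \sqrt{5}}{C + \frac{C^{2}}{C}} = \frac{C + i \sqrt{10}}{C + C} = \frac{C + i \sqrt{10}}{2 C}$)
$- 861 x{\left(-24 \right)} + j{\left(13 \right)} = - 861 \frac{-24 + i \sqrt{10}}{2 \left(-24\right)} + 13 = - 861 \cdot \frac{1}{2} \left(- \frac{1}{24}\right) \left(-24 + i \sqrt{10}\right) + 13 = - 861 \left(\frac{1}{2} - \frac{i \sqrt{10}}{48}\right) + 13 = \left(- \frac{861}{2} + \frac{287 i \sqrt{10}}{16}\right) + 13 = - \frac{835}{2} + \frac{287 i \sqrt{10}}{16}$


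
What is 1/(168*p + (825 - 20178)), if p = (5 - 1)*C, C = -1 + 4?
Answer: -1/17337 ≈ -5.7680e-5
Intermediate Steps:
C = 3
p = 12 (p = (5 - 1)*3 = 4*3 = 12)
1/(168*p + (825 - 20178)) = 1/(168*12 + (825 - 20178)) = 1/(2016 - 19353) = 1/(-17337) = -1/17337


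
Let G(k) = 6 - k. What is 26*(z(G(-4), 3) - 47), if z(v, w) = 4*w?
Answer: -910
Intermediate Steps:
26*(z(G(-4), 3) - 47) = 26*(4*3 - 47) = 26*(12 - 47) = 26*(-35) = -910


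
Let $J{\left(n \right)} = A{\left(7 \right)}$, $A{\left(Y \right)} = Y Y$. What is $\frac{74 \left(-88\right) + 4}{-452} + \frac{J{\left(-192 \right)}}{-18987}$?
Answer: $\frac{30886312}{2145531} \approx 14.396$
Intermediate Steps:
$A{\left(Y \right)} = Y^{2}$
$J{\left(n \right)} = 49$ ($J{\left(n \right)} = 7^{2} = 49$)
$\frac{74 \left(-88\right) + 4}{-452} + \frac{J{\left(-192 \right)}}{-18987} = \frac{74 \left(-88\right) + 4}{-452} + \frac{49}{-18987} = \left(-6512 + 4\right) \left(- \frac{1}{452}\right) + 49 \left(- \frac{1}{18987}\right) = \left(-6508\right) \left(- \frac{1}{452}\right) - \frac{49}{18987} = \frac{1627}{113} - \frac{49}{18987} = \frac{30886312}{2145531}$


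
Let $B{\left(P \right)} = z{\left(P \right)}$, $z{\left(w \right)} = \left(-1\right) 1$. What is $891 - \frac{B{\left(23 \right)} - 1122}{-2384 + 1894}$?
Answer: $\frac{435467}{490} \approx 888.71$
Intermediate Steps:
$z{\left(w \right)} = -1$
$B{\left(P \right)} = -1$
$891 - \frac{B{\left(23 \right)} - 1122}{-2384 + 1894} = 891 - \frac{-1 - 1122}{-2384 + 1894} = 891 - - \frac{1123}{-490} = 891 - \left(-1123\right) \left(- \frac{1}{490}\right) = 891 - \frac{1123}{490} = \frac{435467}{490}$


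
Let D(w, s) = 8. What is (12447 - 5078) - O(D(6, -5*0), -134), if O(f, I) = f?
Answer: 7361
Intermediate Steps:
(12447 - 5078) - O(D(6, -5*0), -134) = (12447 - 5078) - 1*8 = 7369 - 8 = 7361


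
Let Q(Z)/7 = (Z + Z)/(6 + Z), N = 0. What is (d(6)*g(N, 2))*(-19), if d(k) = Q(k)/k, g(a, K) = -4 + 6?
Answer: -133/3 ≈ -44.333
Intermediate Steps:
Q(Z) = 14*Z/(6 + Z) (Q(Z) = 7*((Z + Z)/(6 + Z)) = 7*((2*Z)/(6 + Z)) = 7*(2*Z/(6 + Z)) = 14*Z/(6 + Z))
g(a, K) = 2
d(k) = 14/(6 + k) (d(k) = (14*k/(6 + k))/k = 14/(6 + k))
(d(6)*g(N, 2))*(-19) = ((14/(6 + 6))*2)*(-19) = ((14/12)*2)*(-19) = ((14*(1/12))*2)*(-19) = ((7/6)*2)*(-19) = (7/3)*(-19) = -133/3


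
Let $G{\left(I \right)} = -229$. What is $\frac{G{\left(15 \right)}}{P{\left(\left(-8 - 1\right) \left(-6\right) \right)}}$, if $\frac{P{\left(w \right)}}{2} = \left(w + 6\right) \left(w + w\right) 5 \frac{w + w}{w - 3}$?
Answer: $- \frac{3893}{2332800} \approx -0.0016688$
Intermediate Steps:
$P{\left(w \right)} = \frac{40 w^{2} \left(6 + w\right)}{-3 + w}$ ($P{\left(w \right)} = 2 \left(w + 6\right) \left(w + w\right) 5 \frac{w + w}{w - 3} = 2 \left(6 + w\right) 2 w 5 \frac{2 w}{-3 + w} = 2 \cdot 2 w \left(6 + w\right) 5 \frac{2 w}{-3 + w} = 2 \cdot 10 w \left(6 + w\right) \frac{2 w}{-3 + w} = 2 \frac{20 w^{2} \left(6 + w\right)}{-3 + w} = \frac{40 w^{2} \left(6 + w\right)}{-3 + w}$)
$\frac{G{\left(15 \right)}}{P{\left(\left(-8 - 1\right) \left(-6\right) \right)}} = - \frac{229}{40 \left(\left(-8 - 1\right) \left(-6\right)\right)^{2} \frac{1}{-3 + \left(-8 - 1\right) \left(-6\right)} \left(6 + \left(-8 - 1\right) \left(-6\right)\right)} = - \frac{229}{40 \left(\left(-9\right) \left(-6\right)\right)^{2} \frac{1}{-3 - -54} \left(6 - -54\right)} = - \frac{229}{40 \cdot 54^{2} \frac{1}{-3 + 54} \left(6 + 54\right)} = - \frac{229}{40 \cdot 2916 \cdot \frac{1}{51} \cdot 60} = - \frac{229}{\frac{2332800}{17}} = \left(-229\right) \frac{17}{2332800} = - \frac{3893}{2332800}$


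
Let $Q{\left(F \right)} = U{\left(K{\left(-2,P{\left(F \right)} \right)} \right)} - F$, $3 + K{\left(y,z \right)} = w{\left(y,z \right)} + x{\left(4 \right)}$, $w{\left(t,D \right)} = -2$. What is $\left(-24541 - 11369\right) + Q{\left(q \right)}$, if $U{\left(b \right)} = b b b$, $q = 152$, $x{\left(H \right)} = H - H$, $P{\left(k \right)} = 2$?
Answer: $-36187$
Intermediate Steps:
$x{\left(H \right)} = 0$
$K{\left(y,z \right)} = -5$ ($K{\left(y,z \right)} = -3 + \left(-2 + 0\right) = -3 - 2 = -5$)
$U{\left(b \right)} = b^{3}$ ($U{\left(b \right)} = b^{2} b = b^{3}$)
$Q{\left(F \right)} = -125 - F$ ($Q{\left(F \right)} = \left(-5\right)^{3} - F = -125 - F$)
$\left(-24541 - 11369\right) + Q{\left(q \right)} = \left(-24541 - 11369\right) - 277 = -35910 - 277 = -36187$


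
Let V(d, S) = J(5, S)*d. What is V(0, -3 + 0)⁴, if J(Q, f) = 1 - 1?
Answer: 0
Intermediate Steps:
J(Q, f) = 0
V(d, S) = 0 (V(d, S) = 0*d = 0)
V(0, -3 + 0)⁴ = 0⁴ = 0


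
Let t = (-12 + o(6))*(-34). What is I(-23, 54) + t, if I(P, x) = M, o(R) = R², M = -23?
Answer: -839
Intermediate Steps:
I(P, x) = -23
t = -816 (t = (-12 + 6²)*(-34) = (-12 + 36)*(-34) = 24*(-34) = -816)
I(-23, 54) + t = -23 - 816 = -839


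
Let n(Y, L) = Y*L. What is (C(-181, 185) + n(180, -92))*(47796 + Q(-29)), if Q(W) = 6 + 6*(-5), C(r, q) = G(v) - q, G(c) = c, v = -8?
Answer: -800324316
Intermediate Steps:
C(r, q) = -8 - q
Q(W) = -24 (Q(W) = 6 - 30 = -24)
n(Y, L) = L*Y
(C(-181, 185) + n(180, -92))*(47796 + Q(-29)) = ((-8 - 1*185) - 92*180)*(47796 - 24) = ((-8 - 185) - 16560)*47772 = (-193 - 16560)*47772 = -16753*47772 = -800324316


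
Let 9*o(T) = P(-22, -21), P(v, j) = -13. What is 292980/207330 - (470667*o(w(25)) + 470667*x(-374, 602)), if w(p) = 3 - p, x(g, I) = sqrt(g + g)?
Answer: 14095407725/20733 - 941334*I*sqrt(187) ≈ 6.7985e+5 - 1.2873e+7*I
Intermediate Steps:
x(g, I) = sqrt(2)*sqrt(g) (x(g, I) = sqrt(2*g) = sqrt(2)*sqrt(g))
o(T) = -13/9 (o(T) = (1/9)*(-13) = -13/9)
292980/207330 - (470667*o(w(25)) + 470667*x(-374, 602)) = 292980/207330 - (-2039557/3 + 941334*I*sqrt(187)) = 292980*(1/207330) - (-2039557/3 + 941334*I*sqrt(187)) = 9766/6911 - (-2039557/3 + 941334*I*sqrt(187)) = 9766/6911 - 470667*(-13/9 + 2*I*sqrt(187)) = 9766/6911 + (2039557/3 - 941334*I*sqrt(187)) = 14095407725/20733 - 941334*I*sqrt(187)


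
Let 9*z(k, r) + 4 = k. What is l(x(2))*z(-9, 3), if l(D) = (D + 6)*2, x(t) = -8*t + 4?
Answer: 52/3 ≈ 17.333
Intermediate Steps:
z(k, r) = -4/9 + k/9
x(t) = 4 - 8*t
l(D) = 12 + 2*D (l(D) = (6 + D)*2 = 12 + 2*D)
l(x(2))*z(-9, 3) = (12 + 2*(4 - 8*2))*(-4/9 + (⅑)*(-9)) = (12 + 2*(4 - 16))*(-4/9 - 1) = (12 + 2*(-12))*(-13/9) = (12 - 24)*(-13/9) = -12*(-13/9) = 52/3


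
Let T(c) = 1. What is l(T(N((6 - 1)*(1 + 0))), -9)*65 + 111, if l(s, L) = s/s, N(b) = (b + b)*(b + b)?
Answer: 176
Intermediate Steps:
N(b) = 4*b**2 (N(b) = (2*b)*(2*b) = 4*b**2)
l(s, L) = 1
l(T(N((6 - 1)*(1 + 0))), -9)*65 + 111 = 1*65 + 111 = 65 + 111 = 176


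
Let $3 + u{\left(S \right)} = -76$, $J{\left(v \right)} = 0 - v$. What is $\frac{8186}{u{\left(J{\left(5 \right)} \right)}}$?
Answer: $- \frac{8186}{79} \approx -103.62$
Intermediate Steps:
$J{\left(v \right)} = - v$
$u{\left(S \right)} = -79$ ($u{\left(S \right)} = -3 - 76 = -79$)
$\frac{8186}{u{\left(J{\left(5 \right)} \right)}} = \frac{8186}{-79} = 8186 \left(- \frac{1}{79}\right) = - \frac{8186}{79}$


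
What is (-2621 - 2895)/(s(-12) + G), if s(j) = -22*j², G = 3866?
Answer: -2758/349 ≈ -7.9026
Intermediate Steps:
(-2621 - 2895)/(s(-12) + G) = (-2621 - 2895)/(-22*(-12)² + 3866) = -5516/(-22*144 + 3866) = -5516/(-3168 + 3866) = -5516/698 = -5516*1/698 = -2758/349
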